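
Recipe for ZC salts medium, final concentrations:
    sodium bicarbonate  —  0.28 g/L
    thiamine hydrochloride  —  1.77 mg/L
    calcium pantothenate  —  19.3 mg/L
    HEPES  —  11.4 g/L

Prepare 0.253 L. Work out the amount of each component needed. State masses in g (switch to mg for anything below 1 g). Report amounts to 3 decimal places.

Scale factor relative to 1 L: 0.253.
sodium bicarbonate: 0.28 g/L × 0.253 L = 0.07084 g = 70.840 mg
thiamine hydrochloride: 1.77 mg/L × 0.253 L = 0.448 mg
calcium pantothenate: 19.3 mg/L × 0.253 L = 4.883 mg
HEPES: 11.4 g/L × 0.253 L = 2.884 g

sodium bicarbonate 70.840 mg; thiamine hydrochloride 0.448 mg; calcium pantothenate 4.883 mg; HEPES 2.884 g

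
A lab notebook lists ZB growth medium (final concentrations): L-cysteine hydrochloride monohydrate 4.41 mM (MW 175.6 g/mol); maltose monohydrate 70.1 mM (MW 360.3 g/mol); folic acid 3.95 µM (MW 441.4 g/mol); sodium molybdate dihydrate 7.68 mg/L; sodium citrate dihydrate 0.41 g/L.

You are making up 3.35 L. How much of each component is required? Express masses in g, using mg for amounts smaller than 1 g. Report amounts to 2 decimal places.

Working volume: 3.35 L.
L-cysteine hydrochloride monohydrate: 4.41 mmol/L × 175.6 g/mol × 3.35 L ÷ 1000 = 2.59 g
maltose monohydrate: 70.1 mmol/L × 360.3 g/mol × 3.35 L ÷ 1000 = 84.61 g
folic acid: 3.95 µmol/L × 441.4 g/mol × 3.35 L ÷ 1000 = 5.84 mg
sodium molybdate dihydrate: 7.68 mg/L × 3.35 L = 25.73 mg
sodium citrate dihydrate: 0.41 g/L × 3.35 L = 1.37 g

L-cysteine hydrochloride monohydrate 2.59 g; maltose monohydrate 84.61 g; folic acid 5.84 mg; sodium molybdate dihydrate 25.73 mg; sodium citrate dihydrate 1.37 g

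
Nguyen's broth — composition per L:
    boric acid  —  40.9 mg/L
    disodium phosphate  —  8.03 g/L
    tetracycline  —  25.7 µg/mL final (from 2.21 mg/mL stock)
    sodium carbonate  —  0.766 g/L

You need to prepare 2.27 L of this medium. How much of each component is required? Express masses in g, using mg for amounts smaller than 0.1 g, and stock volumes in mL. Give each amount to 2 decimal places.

boric acid 92.84 mg; disodium phosphate 18.23 g; tetracycline 26.40 mL; sodium carbonate 1.74 g

Scale factor relative to 1 L: 2.27.
boric acid: 40.9 mg/L × 2.27 L = 92.84 mg
disodium phosphate: 8.03 g/L × 2.27 L = 18.23 g
tetracycline: C1V1 = C2V2 → 25.7 µg/mL × 2270 mL ÷ 2210 µg/mL = 26.40 mL
sodium carbonate: 0.766 g/L × 2.27 L = 1.74 g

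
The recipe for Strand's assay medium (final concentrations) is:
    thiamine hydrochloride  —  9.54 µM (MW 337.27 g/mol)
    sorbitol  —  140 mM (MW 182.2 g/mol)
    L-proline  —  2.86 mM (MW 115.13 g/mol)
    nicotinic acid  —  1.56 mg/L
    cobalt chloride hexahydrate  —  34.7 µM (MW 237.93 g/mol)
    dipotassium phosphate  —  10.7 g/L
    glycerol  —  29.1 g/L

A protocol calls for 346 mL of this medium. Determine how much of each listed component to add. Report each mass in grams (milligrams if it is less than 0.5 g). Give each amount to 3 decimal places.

Working volume: 346 mL = 0.346 L.
thiamine hydrochloride: 9.54 µmol/L × 337.27 g/mol × 0.346 L ÷ 1000 = 1.113 mg
sorbitol: 140 mmol/L × 182.2 g/mol × 0.346 L ÷ 1000 = 8.826 g
L-proline: 2.86 mmol/L × 115.13 mg/mmol × 0.346 L = 113.928 mg
nicotinic acid: 1.56 mg/L × 0.346 L = 0.540 mg
cobalt chloride hexahydrate: 34.7 µmol/L × 237.93 g/mol × 0.346 L ÷ 1000 = 2.857 mg
dipotassium phosphate: 10.7 g/L × 0.346 L = 3.702 g
glycerol: 29.1 g/L × 0.346 L = 10.069 g

thiamine hydrochloride 1.113 mg; sorbitol 8.826 g; L-proline 113.928 mg; nicotinic acid 0.540 mg; cobalt chloride hexahydrate 2.857 mg; dipotassium phosphate 3.702 g; glycerol 10.069 g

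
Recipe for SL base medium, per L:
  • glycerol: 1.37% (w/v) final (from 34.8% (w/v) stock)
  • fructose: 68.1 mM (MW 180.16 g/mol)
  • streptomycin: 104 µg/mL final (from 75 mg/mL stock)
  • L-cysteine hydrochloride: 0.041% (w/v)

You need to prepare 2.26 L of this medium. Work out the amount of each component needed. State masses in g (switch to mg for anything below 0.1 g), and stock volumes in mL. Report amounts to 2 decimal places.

Working volume: 2.26 L.
glycerol: C1V1 = C2V2 → 1.37% ÷ 34.8% × 2260 mL = 88.97 mL
fructose: 68.1 mmol/L × 180.16 g/mol × 2.26 L ÷ 1000 = 27.73 g
streptomycin: V = C2·V2/C1 = 104 µg/mL × 2260 mL ÷ 75000 µg/mL = 3.13 mL
L-cysteine hydrochloride: 0.041% w/v = 0.41 g/L → 0.41 × 2.26 L = 0.93 g

glycerol 88.97 mL; fructose 27.73 g; streptomycin 3.13 mL; L-cysteine hydrochloride 0.93 g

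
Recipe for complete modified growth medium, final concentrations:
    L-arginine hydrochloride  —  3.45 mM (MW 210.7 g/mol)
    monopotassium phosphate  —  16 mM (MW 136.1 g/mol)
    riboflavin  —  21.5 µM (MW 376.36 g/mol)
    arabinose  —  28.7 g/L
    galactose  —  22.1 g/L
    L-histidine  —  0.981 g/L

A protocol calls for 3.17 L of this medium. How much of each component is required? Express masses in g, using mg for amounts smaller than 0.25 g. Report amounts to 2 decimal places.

L-arginine hydrochloride 2.30 g; monopotassium phosphate 6.90 g; riboflavin 25.65 mg; arabinose 90.98 g; galactose 70.06 g; L-histidine 3.11 g

Working volume: 3.17 L.
L-arginine hydrochloride: 3.45 mmol/L × 210.7 g/mol × 3.17 L ÷ 1000 = 2.30 g
monopotassium phosphate: 16 mmol/L × 136.1 g/mol × 3.17 L ÷ 1000 = 6.90 g
riboflavin: 21.5 µmol/L × 376.36 g/mol × 3.17 L ÷ 1000 = 25.65 mg
arabinose: 28.7 g/L × 3.17 L = 90.98 g
galactose: 22.1 g/L × 3.17 L = 70.06 g
L-histidine: 0.981 g/L × 3.17 L = 3.11 g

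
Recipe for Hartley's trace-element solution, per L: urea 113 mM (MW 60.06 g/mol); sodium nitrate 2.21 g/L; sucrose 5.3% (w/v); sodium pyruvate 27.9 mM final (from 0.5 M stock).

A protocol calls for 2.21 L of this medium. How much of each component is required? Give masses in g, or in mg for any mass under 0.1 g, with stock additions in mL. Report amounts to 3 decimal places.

Scale factor relative to 1 L: 2.21.
urea: 113 mmol/L × 60.06 g/mol × 2.21 L ÷ 1000 = 14.999 g
sodium nitrate: 2.21 g/L × 2.21 L = 4.884 g
sucrose: 5.3% w/v = 53 g/L → 53 × 2.21 L = 117.130 g
sodium pyruvate: V = C2·V2/C1 = 27.9 mM × 2210 mL ÷ 500 mM = 123.318 mL

urea 14.999 g; sodium nitrate 4.884 g; sucrose 117.130 g; sodium pyruvate 123.318 mL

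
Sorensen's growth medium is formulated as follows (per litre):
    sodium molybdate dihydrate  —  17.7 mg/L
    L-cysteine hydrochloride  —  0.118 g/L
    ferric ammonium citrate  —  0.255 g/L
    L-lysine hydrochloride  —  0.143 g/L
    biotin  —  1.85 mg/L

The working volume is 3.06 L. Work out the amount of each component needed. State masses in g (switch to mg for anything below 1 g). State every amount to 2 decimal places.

Working volume: 3.06 L.
sodium molybdate dihydrate: 17.7 mg/L × 3.06 L = 54.16 mg
L-cysteine hydrochloride: 0.118 g/L × 3.06 L = 0.36108 g = 361.08 mg
ferric ammonium citrate: 0.255 g/L × 3.06 L = 0.7803 g = 780.30 mg
L-lysine hydrochloride: 0.143 g/L × 3.06 L = 0.43758 g = 437.58 mg
biotin: 1.85 mg/L × 3.06 L = 5.66 mg

sodium molybdate dihydrate 54.16 mg; L-cysteine hydrochloride 361.08 mg; ferric ammonium citrate 780.30 mg; L-lysine hydrochloride 437.58 mg; biotin 5.66 mg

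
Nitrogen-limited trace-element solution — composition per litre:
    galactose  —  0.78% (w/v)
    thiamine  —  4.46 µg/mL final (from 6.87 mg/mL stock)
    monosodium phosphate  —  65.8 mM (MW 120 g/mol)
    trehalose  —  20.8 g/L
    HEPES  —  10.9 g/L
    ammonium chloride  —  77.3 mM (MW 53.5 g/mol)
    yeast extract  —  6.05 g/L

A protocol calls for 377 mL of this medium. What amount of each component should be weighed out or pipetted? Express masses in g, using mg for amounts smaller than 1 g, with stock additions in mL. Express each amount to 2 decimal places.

Working volume: 377 mL = 0.377 L.
galactose: 0.78% w/v = 7.8 g/L → 7.8 × 0.377 L = 2.94 g
thiamine: C1V1 = C2V2 → 4.46 µg/mL × 377 mL ÷ 6870 µg/mL = 0.24 mL
monosodium phosphate: 65.8 mmol/L × 120 g/mol × 0.377 L ÷ 1000 = 2.98 g
trehalose: 20.8 g/L × 0.377 L = 7.84 g
HEPES: 10.9 g/L × 0.377 L = 4.11 g
ammonium chloride: 77.3 mmol/L × 53.5 g/mol × 0.377 L ÷ 1000 = 1.56 g
yeast extract: 6.05 g/L × 0.377 L = 2.28 g

galactose 2.94 g; thiamine 0.24 mL; monosodium phosphate 2.98 g; trehalose 7.84 g; HEPES 4.11 g; ammonium chloride 1.56 g; yeast extract 2.28 g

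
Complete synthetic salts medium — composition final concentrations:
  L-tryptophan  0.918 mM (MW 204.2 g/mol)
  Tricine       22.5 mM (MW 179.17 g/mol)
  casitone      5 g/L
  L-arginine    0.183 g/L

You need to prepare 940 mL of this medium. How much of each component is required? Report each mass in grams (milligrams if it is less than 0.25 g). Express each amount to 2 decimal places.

Working volume: 940 mL = 0.94 L.
L-tryptophan: 0.918 mmol/L × 204.2 mg/mmol × 0.94 L = 176.21 mg
Tricine: 22.5 mmol/L × 179.17 g/mol × 0.94 L ÷ 1000 = 3.79 g
casitone: 5 g/L × 0.94 L = 4.70 g
L-arginine: 0.183 g/L × 0.94 L = 0.17202 g = 172.02 mg

L-tryptophan 176.21 mg; Tricine 3.79 g; casitone 4.70 g; L-arginine 172.02 mg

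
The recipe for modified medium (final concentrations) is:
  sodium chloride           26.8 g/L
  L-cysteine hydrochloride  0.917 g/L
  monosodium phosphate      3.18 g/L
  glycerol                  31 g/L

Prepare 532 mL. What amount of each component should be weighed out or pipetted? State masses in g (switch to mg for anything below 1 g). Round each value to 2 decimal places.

sodium chloride 14.26 g; L-cysteine hydrochloride 487.84 mg; monosodium phosphate 1.69 g; glycerol 16.49 g

Working volume: 532 mL = 0.532 L.
sodium chloride: 26.8 g/L × 0.532 L = 14.26 g
L-cysteine hydrochloride: 0.917 g/L × 0.532 L = 0.487844 g = 487.84 mg
monosodium phosphate: 3.18 g/L × 0.532 L = 1.69 g
glycerol: 31 g/L × 0.532 L = 16.49 g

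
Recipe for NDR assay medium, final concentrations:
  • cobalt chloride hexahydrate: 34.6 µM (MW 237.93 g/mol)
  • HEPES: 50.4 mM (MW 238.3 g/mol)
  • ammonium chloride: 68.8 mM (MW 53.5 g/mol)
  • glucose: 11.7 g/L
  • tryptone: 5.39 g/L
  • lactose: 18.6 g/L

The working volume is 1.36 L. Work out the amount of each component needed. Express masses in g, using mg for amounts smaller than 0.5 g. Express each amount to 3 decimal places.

cobalt chloride hexahydrate 11.196 mg; HEPES 16.334 g; ammonium chloride 5.006 g; glucose 15.912 g; tryptone 7.330 g; lactose 25.296 g

Scale factor relative to 1 L: 1.36.
cobalt chloride hexahydrate: 34.6 µmol/L × 237.93 g/mol × 1.36 L ÷ 1000 = 11.196 mg
HEPES: 50.4 mmol/L × 238.3 g/mol × 1.36 L ÷ 1000 = 16.334 g
ammonium chloride: 68.8 mmol/L × 53.5 g/mol × 1.36 L ÷ 1000 = 5.006 g
glucose: 11.7 g/L × 1.36 L = 15.912 g
tryptone: 5.39 g/L × 1.36 L = 7.330 g
lactose: 18.6 g/L × 1.36 L = 25.296 g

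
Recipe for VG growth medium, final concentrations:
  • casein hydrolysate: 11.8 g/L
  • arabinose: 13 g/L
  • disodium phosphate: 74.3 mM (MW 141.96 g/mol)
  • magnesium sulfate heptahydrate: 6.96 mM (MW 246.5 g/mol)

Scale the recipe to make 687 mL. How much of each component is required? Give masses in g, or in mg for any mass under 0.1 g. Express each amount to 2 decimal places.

Scale factor relative to 1 L: 0.687.
casein hydrolysate: 11.8 g/L × 0.687 L = 8.11 g
arabinose: 13 g/L × 0.687 L = 8.93 g
disodium phosphate: 74.3 mmol/L × 141.96 g/mol × 0.687 L ÷ 1000 = 7.25 g
magnesium sulfate heptahydrate: 6.96 mmol/L × 246.5 g/mol × 0.687 L ÷ 1000 = 1.18 g

casein hydrolysate 8.11 g; arabinose 8.93 g; disodium phosphate 7.25 g; magnesium sulfate heptahydrate 1.18 g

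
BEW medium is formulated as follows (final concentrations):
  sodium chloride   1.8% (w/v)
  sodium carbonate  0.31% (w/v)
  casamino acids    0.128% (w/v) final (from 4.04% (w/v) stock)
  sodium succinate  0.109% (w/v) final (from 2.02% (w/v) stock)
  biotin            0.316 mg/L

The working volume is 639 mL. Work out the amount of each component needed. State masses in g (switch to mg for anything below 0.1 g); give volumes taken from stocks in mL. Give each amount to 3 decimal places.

sodium chloride 11.502 g; sodium carbonate 1.981 g; casamino acids 20.246 mL; sodium succinate 34.481 mL; biotin 0.202 mg

Working volume: 639 mL = 0.639 L.
sodium chloride: 1.8% w/v = 18 g/L → 18 × 0.639 L = 11.502 g
sodium carbonate: 0.31 g per 100 mL × 639 mL ÷ 100 = 1.981 g
casamino acids: C1V1 = C2V2 → 0.128% ÷ 4.04% × 639 mL = 20.246 mL
sodium succinate: dilute stock: 0.109% ÷ 2.02% × 639 mL = 34.481 mL
biotin: 0.316 mg/L × 0.639 L = 0.202 mg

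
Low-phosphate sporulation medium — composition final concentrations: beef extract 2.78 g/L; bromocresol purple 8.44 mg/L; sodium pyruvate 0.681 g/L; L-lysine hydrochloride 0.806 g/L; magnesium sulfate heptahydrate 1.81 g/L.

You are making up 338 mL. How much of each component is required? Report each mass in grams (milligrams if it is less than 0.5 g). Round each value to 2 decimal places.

Working volume: 338 mL = 0.338 L.
beef extract: 2.78 g/L × 0.338 L = 0.94 g
bromocresol purple: 8.44 mg/L × 0.338 L = 2.85 mg
sodium pyruvate: 0.681 g/L × 0.338 L = 0.230178 g = 230.18 mg
L-lysine hydrochloride: 0.806 g/L × 0.338 L = 0.272428 g = 272.43 mg
magnesium sulfate heptahydrate: 1.81 g/L × 0.338 L = 0.61 g

beef extract 0.94 g; bromocresol purple 2.85 mg; sodium pyruvate 230.18 mg; L-lysine hydrochloride 272.43 mg; magnesium sulfate heptahydrate 0.61 g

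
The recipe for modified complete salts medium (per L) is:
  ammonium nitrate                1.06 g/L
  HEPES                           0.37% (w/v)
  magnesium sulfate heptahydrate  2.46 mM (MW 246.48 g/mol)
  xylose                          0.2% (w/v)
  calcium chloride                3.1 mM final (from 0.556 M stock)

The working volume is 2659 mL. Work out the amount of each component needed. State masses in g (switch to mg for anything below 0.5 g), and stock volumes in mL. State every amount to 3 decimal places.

Target volume = 2659 mL = 2.659 L.
ammonium nitrate: 1.06 g/L × 2.659 L = 2.819 g
HEPES: 0.37% w/v = 3.7 g/L → 3.7 × 2.659 L = 9.838 g
magnesium sulfate heptahydrate: 2.46 mmol/L × 246.48 g/mol × 2.659 L ÷ 1000 = 1.612 g
xylose: 0.2 g per 100 mL × 2659 mL ÷ 100 = 5.318 g
calcium chloride: C1V1 = C2V2 → 3.1 mM × 2659 mL ÷ 556 mM = 14.825 mL

ammonium nitrate 2.819 g; HEPES 9.838 g; magnesium sulfate heptahydrate 1.612 g; xylose 5.318 g; calcium chloride 14.825 mL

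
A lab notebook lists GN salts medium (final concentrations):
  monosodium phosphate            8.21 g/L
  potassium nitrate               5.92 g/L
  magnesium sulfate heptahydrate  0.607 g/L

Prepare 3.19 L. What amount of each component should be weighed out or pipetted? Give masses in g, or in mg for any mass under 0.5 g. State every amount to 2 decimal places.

monosodium phosphate 26.19 g; potassium nitrate 18.88 g; magnesium sulfate heptahydrate 1.94 g

Scale factor relative to 1 L: 3.19.
monosodium phosphate: 8.21 g/L × 3.19 L = 26.19 g
potassium nitrate: 5.92 g/L × 3.19 L = 18.88 g
magnesium sulfate heptahydrate: 0.607 g/L × 3.19 L = 1.94 g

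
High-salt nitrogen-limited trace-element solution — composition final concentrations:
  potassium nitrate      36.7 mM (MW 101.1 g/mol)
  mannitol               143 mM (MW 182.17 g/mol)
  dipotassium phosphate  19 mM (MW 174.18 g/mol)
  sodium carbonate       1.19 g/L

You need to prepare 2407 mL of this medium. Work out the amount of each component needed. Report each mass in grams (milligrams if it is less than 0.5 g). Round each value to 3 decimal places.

potassium nitrate 8.931 g; mannitol 62.703 g; dipotassium phosphate 7.966 g; sodium carbonate 2.864 g

Scale factor relative to 1 L: 2.407.
potassium nitrate: 36.7 mmol/L × 101.1 g/mol × 2.407 L ÷ 1000 = 8.931 g
mannitol: 143 mmol/L × 182.17 g/mol × 2.407 L ÷ 1000 = 62.703 g
dipotassium phosphate: 19 mmol/L × 174.18 g/mol × 2.407 L ÷ 1000 = 7.966 g
sodium carbonate: 1.19 g/L × 2.407 L = 2.864 g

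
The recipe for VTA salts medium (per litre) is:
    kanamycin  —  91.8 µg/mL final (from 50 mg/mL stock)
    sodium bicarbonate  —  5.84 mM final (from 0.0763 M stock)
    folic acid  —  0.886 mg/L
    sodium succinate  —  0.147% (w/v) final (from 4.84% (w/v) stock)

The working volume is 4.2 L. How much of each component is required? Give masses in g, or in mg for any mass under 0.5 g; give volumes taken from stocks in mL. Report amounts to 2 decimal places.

Scale factor relative to 1 L: 4.2.
kanamycin: C1V1 = C2V2 → 91.8 µg/mL × 4200 mL ÷ 50000 µg/mL = 7.71 mL
sodium bicarbonate: C1V1 = C2V2 → 5.84 mM × 4200 mL ÷ 76.3 mM = 321.47 mL
folic acid: 0.886 mg/L × 4.2 L = 3.72 mg
sodium succinate: dilute stock: 0.147% ÷ 4.84% × 4200 mL = 127.56 mL

kanamycin 7.71 mL; sodium bicarbonate 321.47 mL; folic acid 3.72 mg; sodium succinate 127.56 mL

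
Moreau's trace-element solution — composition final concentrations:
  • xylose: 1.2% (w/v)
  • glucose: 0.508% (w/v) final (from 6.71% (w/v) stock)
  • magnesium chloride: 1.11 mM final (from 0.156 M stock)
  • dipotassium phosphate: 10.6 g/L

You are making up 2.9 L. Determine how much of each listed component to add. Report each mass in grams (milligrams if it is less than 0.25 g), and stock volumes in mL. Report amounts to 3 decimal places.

Scale factor relative to 1 L: 2.9.
xylose: 1.2% w/v = 12 g/L → 12 × 2.9 L = 34.800 g
glucose: dilute stock: 0.508% ÷ 6.71% × 2900 mL = 219.553 mL
magnesium chloride: dilute stock: 1.11 mM × 2900 mL ÷ 156 mM = 20.635 mL
dipotassium phosphate: 10.6 g/L × 2.9 L = 30.740 g

xylose 34.800 g; glucose 219.553 mL; magnesium chloride 20.635 mL; dipotassium phosphate 30.740 g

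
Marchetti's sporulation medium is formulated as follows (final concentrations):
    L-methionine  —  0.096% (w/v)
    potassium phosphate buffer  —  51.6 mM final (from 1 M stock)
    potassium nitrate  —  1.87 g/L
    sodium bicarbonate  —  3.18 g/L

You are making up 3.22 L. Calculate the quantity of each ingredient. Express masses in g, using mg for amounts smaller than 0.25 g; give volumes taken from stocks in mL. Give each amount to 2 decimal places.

Working volume: 3.22 L.
L-methionine: 0.096 g per 100 mL × 3220 mL ÷ 100 = 3.09 g
potassium phosphate buffer: V = C2·V2/C1 = 51.6 mM × 3220 mL ÷ 1000 mM = 166.15 mL
potassium nitrate: 1.87 g/L × 3.22 L = 6.02 g
sodium bicarbonate: 3.18 g/L × 3.22 L = 10.24 g

L-methionine 3.09 g; potassium phosphate buffer 166.15 mL; potassium nitrate 6.02 g; sodium bicarbonate 10.24 g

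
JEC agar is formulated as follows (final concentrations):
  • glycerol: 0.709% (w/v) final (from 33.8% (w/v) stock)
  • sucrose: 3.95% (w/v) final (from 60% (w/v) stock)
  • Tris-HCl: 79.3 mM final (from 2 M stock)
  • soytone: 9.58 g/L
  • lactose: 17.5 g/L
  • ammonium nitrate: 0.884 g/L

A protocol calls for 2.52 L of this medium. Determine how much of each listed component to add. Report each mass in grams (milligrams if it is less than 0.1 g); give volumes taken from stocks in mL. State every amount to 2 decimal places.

glycerol 52.86 mL; sucrose 165.90 mL; Tris-HCl 99.92 mL; soytone 24.14 g; lactose 44.10 g; ammonium nitrate 2.23 g

Scale factor relative to 1 L: 2.52.
glycerol: V = C2·V2/C1 = 0.709% ÷ 33.8% × 2520 mL = 52.86 mL
sucrose: C1V1 = C2V2 → 3.95% ÷ 60% × 2520 mL = 165.90 mL
Tris-HCl: dilute stock: 79.3 mM × 2520 mL ÷ 2000 mM = 99.92 mL
soytone: 9.58 g/L × 2.52 L = 24.14 g
lactose: 17.5 g/L × 2.52 L = 44.10 g
ammonium nitrate: 0.884 g/L × 2.52 L = 2.23 g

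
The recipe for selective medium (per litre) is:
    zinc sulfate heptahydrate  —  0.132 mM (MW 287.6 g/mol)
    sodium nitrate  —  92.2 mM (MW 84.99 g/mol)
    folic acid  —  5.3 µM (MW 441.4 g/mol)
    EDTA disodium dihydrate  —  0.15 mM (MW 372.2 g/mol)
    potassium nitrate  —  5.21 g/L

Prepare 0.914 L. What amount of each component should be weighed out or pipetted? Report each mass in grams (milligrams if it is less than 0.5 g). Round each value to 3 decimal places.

zinc sulfate heptahydrate 34.698 mg; sodium nitrate 7.162 g; folic acid 2.138 mg; EDTA disodium dihydrate 51.029 mg; potassium nitrate 4.762 g

Working volume: 0.914 L.
zinc sulfate heptahydrate: 0.132 mmol/L × 287.6 mg/mmol × 0.914 L = 34.698 mg
sodium nitrate: 92.2 mmol/L × 84.99 g/mol × 0.914 L ÷ 1000 = 7.162 g
folic acid: 5.3 µmol/L × 441.4 g/mol × 0.914 L ÷ 1000 = 2.138 mg
EDTA disodium dihydrate: 0.15 mmol/L × 372.2 mg/mmol × 0.914 L = 51.029 mg
potassium nitrate: 5.21 g/L × 0.914 L = 4.762 g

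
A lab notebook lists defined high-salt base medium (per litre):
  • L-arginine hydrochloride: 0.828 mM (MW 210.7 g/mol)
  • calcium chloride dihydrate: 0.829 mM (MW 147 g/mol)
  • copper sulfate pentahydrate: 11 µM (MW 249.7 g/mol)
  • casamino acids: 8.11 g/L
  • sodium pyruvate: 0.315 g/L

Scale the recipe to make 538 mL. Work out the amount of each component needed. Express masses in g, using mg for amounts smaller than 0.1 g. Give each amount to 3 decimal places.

L-arginine hydrochloride 93.859 mg; calcium chloride dihydrate 65.562 mg; copper sulfate pentahydrate 1.478 mg; casamino acids 4.363 g; sodium pyruvate 0.169 g

Scale factor relative to 1 L: 0.538.
L-arginine hydrochloride: 0.828 mmol/L × 210.7 mg/mmol × 0.538 L = 93.859 mg
calcium chloride dihydrate: 0.829 mmol/L × 147 mg/mmol × 0.538 L = 65.562 mg
copper sulfate pentahydrate: 11 µmol/L × 249.7 g/mol × 0.538 L ÷ 1000 = 1.478 mg
casamino acids: 8.11 g/L × 0.538 L = 4.363 g
sodium pyruvate: 0.315 g/L × 0.538 L = 0.169 g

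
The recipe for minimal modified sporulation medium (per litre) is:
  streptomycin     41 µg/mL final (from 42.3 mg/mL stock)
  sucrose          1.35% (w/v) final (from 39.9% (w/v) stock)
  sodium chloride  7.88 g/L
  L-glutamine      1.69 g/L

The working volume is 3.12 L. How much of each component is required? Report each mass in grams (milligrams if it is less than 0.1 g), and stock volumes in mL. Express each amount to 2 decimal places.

streptomycin 3.02 mL; sucrose 105.56 mL; sodium chloride 24.59 g; L-glutamine 5.27 g

Scale factor relative to 1 L: 3.12.
streptomycin: C1V1 = C2V2 → 41 µg/mL × 3120 mL ÷ 42300 µg/mL = 3.02 mL
sucrose: dilute stock: 1.35% ÷ 39.9% × 3120 mL = 105.56 mL
sodium chloride: 7.88 g/L × 3.12 L = 24.59 g
L-glutamine: 1.69 g/L × 3.12 L = 5.27 g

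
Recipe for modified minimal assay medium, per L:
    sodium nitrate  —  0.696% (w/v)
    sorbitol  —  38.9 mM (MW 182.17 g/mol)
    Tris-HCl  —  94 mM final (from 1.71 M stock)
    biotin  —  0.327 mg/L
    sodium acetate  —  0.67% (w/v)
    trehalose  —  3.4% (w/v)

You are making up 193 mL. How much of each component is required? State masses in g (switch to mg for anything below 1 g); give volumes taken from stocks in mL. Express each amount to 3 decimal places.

Target volume = 193 mL = 0.193 L.
sodium nitrate: 0.696% w/v = 6.96 g/L → 6.96 × 0.193 L = 1.343 g
sorbitol: 38.9 mmol/L × 182.17 g/mol × 0.193 L ÷ 1000 = 1.368 g
Tris-HCl: C1V1 = C2V2 → 94 mM × 193 mL ÷ 1710 mM = 10.609 mL
biotin: 0.327 mg/L × 0.193 L = 0.063 mg
sodium acetate: 0.67% w/v = 6.7 g/L → 6.7 × 0.193 L = 1.293 g
trehalose: 3.4 g per 100 mL × 193 mL ÷ 100 = 6.562 g

sodium nitrate 1.343 g; sorbitol 1.368 g; Tris-HCl 10.609 mL; biotin 0.063 mg; sodium acetate 1.293 g; trehalose 6.562 g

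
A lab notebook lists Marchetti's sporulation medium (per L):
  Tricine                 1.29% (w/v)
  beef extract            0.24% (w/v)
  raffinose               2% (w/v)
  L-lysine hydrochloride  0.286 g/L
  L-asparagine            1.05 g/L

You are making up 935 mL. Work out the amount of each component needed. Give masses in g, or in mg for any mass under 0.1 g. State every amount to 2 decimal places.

Working volume: 935 mL = 0.935 L.
Tricine: 1.29% w/v = 12.9 g/L → 12.9 × 0.935 L = 12.06 g
beef extract: 0.24% w/v = 2.4 g/L → 2.4 × 0.935 L = 2.24 g
raffinose: 2 g per 100 mL × 935 mL ÷ 100 = 18.70 g
L-lysine hydrochloride: 0.286 g/L × 0.935 L = 0.27 g
L-asparagine: 1.05 g/L × 0.935 L = 0.98 g

Tricine 12.06 g; beef extract 2.24 g; raffinose 18.70 g; L-lysine hydrochloride 0.27 g; L-asparagine 0.98 g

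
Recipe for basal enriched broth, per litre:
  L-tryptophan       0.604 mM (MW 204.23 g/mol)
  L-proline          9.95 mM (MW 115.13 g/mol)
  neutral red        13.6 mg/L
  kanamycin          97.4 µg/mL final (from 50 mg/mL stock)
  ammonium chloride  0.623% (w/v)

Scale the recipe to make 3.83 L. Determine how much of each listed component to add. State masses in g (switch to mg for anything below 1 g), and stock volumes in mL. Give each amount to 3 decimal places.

Scale factor relative to 1 L: 3.83.
L-tryptophan: 0.604 mmol/L × 204.23 mg/mmol × 3.83 L = 472.449 mg
L-proline: 9.95 mmol/L × 115.13 g/mol × 3.83 L ÷ 1000 = 4.387 g
neutral red: 13.6 mg/L × 3.83 L = 52.088 mg
kanamycin: V = C2·V2/C1 = 97.4 µg/mL × 3830 mL ÷ 50000 µg/mL = 7.461 mL
ammonium chloride: 0.623 g per 100 mL × 3830 mL ÷ 100 = 23.861 g

L-tryptophan 472.449 mg; L-proline 4.387 g; neutral red 52.088 mg; kanamycin 7.461 mL; ammonium chloride 23.861 g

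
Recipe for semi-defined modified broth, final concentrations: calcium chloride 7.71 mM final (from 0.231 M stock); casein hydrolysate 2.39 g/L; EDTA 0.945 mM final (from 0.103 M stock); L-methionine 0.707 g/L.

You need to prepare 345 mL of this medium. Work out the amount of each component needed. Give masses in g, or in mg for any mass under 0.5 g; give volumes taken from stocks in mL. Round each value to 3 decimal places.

calcium chloride 11.515 mL; casein hydrolysate 0.825 g; EDTA 3.165 mL; L-methionine 243.915 mg

Target volume = 345 mL = 0.345 L.
calcium chloride: dilute stock: 7.71 mM × 345 mL ÷ 231 mM = 11.515 mL
casein hydrolysate: 2.39 g/L × 0.345 L = 0.825 g
EDTA: C1V1 = C2V2 → 0.945 mM × 345 mL ÷ 103 mM = 3.165 mL
L-methionine: 0.707 g/L × 0.345 L = 0.243915 g = 243.915 mg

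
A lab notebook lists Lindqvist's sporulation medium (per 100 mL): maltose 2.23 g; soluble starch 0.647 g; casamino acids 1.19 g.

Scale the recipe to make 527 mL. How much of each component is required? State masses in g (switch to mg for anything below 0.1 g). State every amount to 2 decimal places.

Scale factor = 527 mL / 100 mL = 5.27.
maltose: 2.23 g × (527 mL / 100 mL) = 11.75 g
soluble starch: 0.647 g × (527 mL / 100 mL) = 3.41 g
casamino acids: 1.19 g × (527 mL / 100 mL) = 6.27 g

maltose 11.75 g; soluble starch 3.41 g; casamino acids 6.27 g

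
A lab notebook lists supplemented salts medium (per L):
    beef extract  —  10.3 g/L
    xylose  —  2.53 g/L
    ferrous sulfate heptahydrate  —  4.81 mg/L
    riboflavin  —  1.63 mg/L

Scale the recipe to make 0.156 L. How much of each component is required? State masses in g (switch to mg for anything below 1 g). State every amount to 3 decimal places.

Working volume: 0.156 L.
beef extract: 10.3 g/L × 0.156 L = 1.607 g
xylose: 2.53 g/L × 0.156 L = 0.39468 g = 394.680 mg
ferrous sulfate heptahydrate: 4.81 mg/L × 0.156 L = 0.750 mg
riboflavin: 1.63 mg/L × 0.156 L = 0.254 mg

beef extract 1.607 g; xylose 394.680 mg; ferrous sulfate heptahydrate 0.750 mg; riboflavin 0.254 mg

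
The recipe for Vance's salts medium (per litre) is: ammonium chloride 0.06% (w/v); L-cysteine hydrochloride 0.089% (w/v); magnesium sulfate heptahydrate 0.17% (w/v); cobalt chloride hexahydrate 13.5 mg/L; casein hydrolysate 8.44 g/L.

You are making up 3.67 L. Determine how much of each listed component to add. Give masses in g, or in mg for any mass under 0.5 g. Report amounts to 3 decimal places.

Scale factor relative to 1 L: 3.67.
ammonium chloride: 0.06 g per 100 mL × 3670 mL ÷ 100 = 2.202 g
L-cysteine hydrochloride: 0.089% w/v = 0.89 g/L → 0.89 × 3.67 L = 3.266 g
magnesium sulfate heptahydrate: 0.17 g per 100 mL × 3670 mL ÷ 100 = 6.239 g
cobalt chloride hexahydrate: 13.5 mg/L × 3.67 L = 49.545 mg
casein hydrolysate: 8.44 g/L × 3.67 L = 30.975 g

ammonium chloride 2.202 g; L-cysteine hydrochloride 3.266 g; magnesium sulfate heptahydrate 6.239 g; cobalt chloride hexahydrate 49.545 mg; casein hydrolysate 30.975 g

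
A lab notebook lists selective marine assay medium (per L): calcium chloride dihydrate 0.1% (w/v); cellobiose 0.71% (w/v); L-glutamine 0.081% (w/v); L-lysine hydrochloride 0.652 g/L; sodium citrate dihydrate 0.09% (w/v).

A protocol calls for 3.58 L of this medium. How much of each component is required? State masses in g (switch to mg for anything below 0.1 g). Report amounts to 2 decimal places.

Working volume: 3.58 L.
calcium chloride dihydrate: 0.1% w/v = 1 g/L → 1 × 3.58 L = 3.58 g
cellobiose: 0.71 g per 100 mL × 3580 mL ÷ 100 = 25.42 g
L-glutamine: 0.081 g per 100 mL × 3580 mL ÷ 100 = 2.90 g
L-lysine hydrochloride: 0.652 g/L × 3.58 L = 2.33 g
sodium citrate dihydrate: 0.09 g per 100 mL × 3580 mL ÷ 100 = 3.22 g

calcium chloride dihydrate 3.58 g; cellobiose 25.42 g; L-glutamine 2.90 g; L-lysine hydrochloride 2.33 g; sodium citrate dihydrate 3.22 g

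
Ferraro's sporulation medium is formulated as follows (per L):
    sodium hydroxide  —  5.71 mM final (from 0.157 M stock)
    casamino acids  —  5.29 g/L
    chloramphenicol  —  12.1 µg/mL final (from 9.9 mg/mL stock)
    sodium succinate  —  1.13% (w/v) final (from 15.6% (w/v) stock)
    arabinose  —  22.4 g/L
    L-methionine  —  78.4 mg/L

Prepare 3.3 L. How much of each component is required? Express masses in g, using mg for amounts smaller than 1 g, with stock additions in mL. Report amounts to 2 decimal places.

Working volume: 3.3 L.
sodium hydroxide: V = C2·V2/C1 = 5.71 mM × 3300 mL ÷ 157 mM = 120.02 mL
casamino acids: 5.29 g/L × 3.3 L = 17.46 g
chloramphenicol: C1V1 = C2V2 → 12.1 µg/mL × 3300 mL ÷ 9900 µg/mL = 4.03 mL
sodium succinate: C1V1 = C2V2 → 1.13% ÷ 15.6% × 3300 mL = 239.04 mL
arabinose: 22.4 g/L × 3.3 L = 73.92 g
L-methionine: 78.4 mg/L × 3.3 L = 258.72 mg

sodium hydroxide 120.02 mL; casamino acids 17.46 g; chloramphenicol 4.03 mL; sodium succinate 239.04 mL; arabinose 73.92 g; L-methionine 258.72 mg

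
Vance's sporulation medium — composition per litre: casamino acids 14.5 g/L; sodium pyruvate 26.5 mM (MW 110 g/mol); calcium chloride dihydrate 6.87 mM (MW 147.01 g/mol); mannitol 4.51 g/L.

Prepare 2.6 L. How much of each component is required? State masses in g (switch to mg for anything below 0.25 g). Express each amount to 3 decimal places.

casamino acids 37.700 g; sodium pyruvate 7.579 g; calcium chloride dihydrate 2.626 g; mannitol 11.726 g

Scale factor relative to 1 L: 2.6.
casamino acids: 14.5 g/L × 2.6 L = 37.700 g
sodium pyruvate: 26.5 mmol/L × 110 g/mol × 2.6 L ÷ 1000 = 7.579 g
calcium chloride dihydrate: 6.87 mmol/L × 147.01 g/mol × 2.6 L ÷ 1000 = 2.626 g
mannitol: 4.51 g/L × 2.6 L = 11.726 g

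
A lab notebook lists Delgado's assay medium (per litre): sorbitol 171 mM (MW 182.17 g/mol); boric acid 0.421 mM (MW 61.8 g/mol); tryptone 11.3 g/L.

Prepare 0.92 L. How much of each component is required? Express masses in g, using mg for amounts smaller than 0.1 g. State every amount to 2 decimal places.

sorbitol 28.66 g; boric acid 23.94 mg; tryptone 10.40 g

Scale factor relative to 1 L: 0.92.
sorbitol: 171 mmol/L × 182.17 g/mol × 0.92 L ÷ 1000 = 28.66 g
boric acid: 0.421 mmol/L × 61.8 mg/mmol × 0.92 L = 23.94 mg
tryptone: 11.3 g/L × 0.92 L = 10.40 g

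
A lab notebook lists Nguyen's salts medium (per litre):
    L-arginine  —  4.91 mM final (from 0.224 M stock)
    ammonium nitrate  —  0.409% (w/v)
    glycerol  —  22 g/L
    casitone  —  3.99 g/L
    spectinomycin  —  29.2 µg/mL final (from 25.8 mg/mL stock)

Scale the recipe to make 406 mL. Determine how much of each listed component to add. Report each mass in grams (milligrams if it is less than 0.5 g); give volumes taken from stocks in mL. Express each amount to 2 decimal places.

L-arginine 8.90 mL; ammonium nitrate 1.66 g; glycerol 8.93 g; casitone 1.62 g; spectinomycin 0.46 mL

Target volume = 406 mL = 0.406 L.
L-arginine: C1V1 = C2V2 → 4.91 mM × 406 mL ÷ 224 mM = 8.90 mL
ammonium nitrate: 0.409 g per 100 mL × 406 mL ÷ 100 = 1.66 g
glycerol: 22 g/L × 0.406 L = 8.93 g
casitone: 3.99 g/L × 0.406 L = 1.62 g
spectinomycin: C1V1 = C2V2 → 29.2 µg/mL × 406 mL ÷ 25800 µg/mL = 0.46 mL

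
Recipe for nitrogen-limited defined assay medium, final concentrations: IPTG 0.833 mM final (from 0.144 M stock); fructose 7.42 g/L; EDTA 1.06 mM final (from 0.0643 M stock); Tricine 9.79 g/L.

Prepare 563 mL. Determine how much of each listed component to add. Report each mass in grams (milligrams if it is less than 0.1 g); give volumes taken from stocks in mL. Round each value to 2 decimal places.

Target volume = 563 mL = 0.563 L.
IPTG: C1V1 = C2V2 → 0.833 mM × 563 mL ÷ 144 mM = 3.26 mL
fructose: 7.42 g/L × 0.563 L = 4.18 g
EDTA: dilute stock: 1.06 mM × 563 mL ÷ 64.3 mM = 9.28 mL
Tricine: 9.79 g/L × 0.563 L = 5.51 g

IPTG 3.26 mL; fructose 4.18 g; EDTA 9.28 mL; Tricine 5.51 g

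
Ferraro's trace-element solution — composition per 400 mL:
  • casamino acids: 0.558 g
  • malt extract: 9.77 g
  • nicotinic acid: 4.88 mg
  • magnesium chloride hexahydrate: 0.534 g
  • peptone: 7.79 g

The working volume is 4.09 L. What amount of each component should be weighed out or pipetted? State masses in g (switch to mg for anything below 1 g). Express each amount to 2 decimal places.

casamino acids 5.71 g; malt extract 99.90 g; nicotinic acid 49.90 mg; magnesium chloride hexahydrate 5.46 g; peptone 79.65 g

Ratio of target to recipe volume: 4090 / 400 = 10.225.
casamino acids: 0.558 g × (4090 mL / 400 mL) = 5.71 g
malt extract: 9.77 g × (4090 mL / 400 mL) = 99.90 g
nicotinic acid: 4.88 mg × (4090 mL / 400 mL) = 49.90 mg
magnesium chloride hexahydrate: 0.534 g × (4090 mL / 400 mL) = 5.46 g
peptone: 7.79 g × (4090 mL / 400 mL) = 79.65 g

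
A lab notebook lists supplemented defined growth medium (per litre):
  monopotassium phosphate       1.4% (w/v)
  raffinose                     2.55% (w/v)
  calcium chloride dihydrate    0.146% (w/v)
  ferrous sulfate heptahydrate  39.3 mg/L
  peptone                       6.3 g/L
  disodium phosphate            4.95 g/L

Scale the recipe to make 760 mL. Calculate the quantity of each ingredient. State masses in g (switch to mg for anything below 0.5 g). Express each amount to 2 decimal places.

monopotassium phosphate 10.64 g; raffinose 19.38 g; calcium chloride dihydrate 1.11 g; ferrous sulfate heptahydrate 29.87 mg; peptone 4.79 g; disodium phosphate 3.76 g

Working volume: 760 mL = 0.76 L.
monopotassium phosphate: 1.4 g per 100 mL × 760 mL ÷ 100 = 10.64 g
raffinose: 2.55 g per 100 mL × 760 mL ÷ 100 = 19.38 g
calcium chloride dihydrate: 0.146 g per 100 mL × 760 mL ÷ 100 = 1.11 g
ferrous sulfate heptahydrate: 39.3 mg/L × 0.76 L = 29.87 mg
peptone: 6.3 g/L × 0.76 L = 4.79 g
disodium phosphate: 4.95 g/L × 0.76 L = 3.76 g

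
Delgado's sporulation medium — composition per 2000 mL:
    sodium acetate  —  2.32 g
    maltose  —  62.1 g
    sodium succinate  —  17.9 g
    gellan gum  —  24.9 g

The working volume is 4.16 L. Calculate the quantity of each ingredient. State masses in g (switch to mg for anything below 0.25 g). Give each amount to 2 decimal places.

sodium acetate 4.83 g; maltose 129.17 g; sodium succinate 37.23 g; gellan gum 51.79 g

Scale factor = 4160 mL / 2000 mL = 2.08.
sodium acetate: 2.32 g × (4160 mL / 2000 mL) = 4.83 g
maltose: 62.1 g × (4160 mL / 2000 mL) = 129.17 g
sodium succinate: 17.9 g × (4160 mL / 2000 mL) = 37.23 g
gellan gum: 24.9 g × (4160 mL / 2000 mL) = 51.79 g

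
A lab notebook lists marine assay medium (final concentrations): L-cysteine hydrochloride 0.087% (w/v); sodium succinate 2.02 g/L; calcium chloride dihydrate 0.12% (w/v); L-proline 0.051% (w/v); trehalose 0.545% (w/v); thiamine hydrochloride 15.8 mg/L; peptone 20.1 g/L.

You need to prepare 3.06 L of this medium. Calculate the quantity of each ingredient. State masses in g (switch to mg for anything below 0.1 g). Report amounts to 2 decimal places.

Scale factor relative to 1 L: 3.06.
L-cysteine hydrochloride: 0.087% w/v = 0.87 g/L → 0.87 × 3.06 L = 2.66 g
sodium succinate: 2.02 g/L × 3.06 L = 6.18 g
calcium chloride dihydrate: 0.12 g per 100 mL × 3060 mL ÷ 100 = 3.67 g
L-proline: 0.051% w/v = 0.51 g/L → 0.51 × 3.06 L = 1.56 g
trehalose: 0.545 g per 100 mL × 3060 mL ÷ 100 = 16.68 g
thiamine hydrochloride: 15.8 mg/L × 3.06 L = 48.35 mg
peptone: 20.1 g/L × 3.06 L = 61.51 g

L-cysteine hydrochloride 2.66 g; sodium succinate 6.18 g; calcium chloride dihydrate 3.67 g; L-proline 1.56 g; trehalose 16.68 g; thiamine hydrochloride 48.35 mg; peptone 61.51 g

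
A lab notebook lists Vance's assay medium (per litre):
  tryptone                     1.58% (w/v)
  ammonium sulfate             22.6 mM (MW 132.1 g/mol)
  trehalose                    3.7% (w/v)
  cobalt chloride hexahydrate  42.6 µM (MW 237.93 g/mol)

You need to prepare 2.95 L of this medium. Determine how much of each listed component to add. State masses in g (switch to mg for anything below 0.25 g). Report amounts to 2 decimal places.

Scale factor relative to 1 L: 2.95.
tryptone: 1.58 g per 100 mL × 2950 mL ÷ 100 = 46.61 g
ammonium sulfate: 22.6 mmol/L × 132.1 g/mol × 2.95 L ÷ 1000 = 8.81 g
trehalose: 3.7% w/v = 37 g/L → 37 × 2.95 L = 109.15 g
cobalt chloride hexahydrate: 42.6 µmol/L × 237.93 g/mol × 2.95 L ÷ 1000 = 29.90 mg

tryptone 46.61 g; ammonium sulfate 8.81 g; trehalose 109.15 g; cobalt chloride hexahydrate 29.90 mg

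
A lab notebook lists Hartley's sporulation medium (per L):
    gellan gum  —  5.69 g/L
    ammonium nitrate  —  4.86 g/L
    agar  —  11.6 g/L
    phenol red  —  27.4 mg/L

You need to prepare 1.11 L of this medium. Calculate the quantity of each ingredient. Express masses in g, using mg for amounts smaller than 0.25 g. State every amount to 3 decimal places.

gellan gum 6.316 g; ammonium nitrate 5.395 g; agar 12.876 g; phenol red 30.414 mg

Working volume: 1.11 L.
gellan gum: 5.69 g/L × 1.11 L = 6.316 g
ammonium nitrate: 4.86 g/L × 1.11 L = 5.395 g
agar: 11.6 g/L × 1.11 L = 12.876 g
phenol red: 27.4 mg/L × 1.11 L = 30.414 mg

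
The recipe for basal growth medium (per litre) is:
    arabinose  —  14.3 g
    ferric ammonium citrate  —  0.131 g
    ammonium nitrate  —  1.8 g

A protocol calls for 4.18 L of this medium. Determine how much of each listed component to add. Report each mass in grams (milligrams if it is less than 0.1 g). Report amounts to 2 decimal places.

Scale factor = 4180 mL / 1000 mL = 4.18.
arabinose: 14.3 g × (4180 mL / 1000 mL) = 59.77 g
ferric ammonium citrate: 0.131 g × (4180 mL / 1000 mL) = 0.55 g
ammonium nitrate: 1.8 g × (4180 mL / 1000 mL) = 7.52 g

arabinose 59.77 g; ferric ammonium citrate 0.55 g; ammonium nitrate 7.52 g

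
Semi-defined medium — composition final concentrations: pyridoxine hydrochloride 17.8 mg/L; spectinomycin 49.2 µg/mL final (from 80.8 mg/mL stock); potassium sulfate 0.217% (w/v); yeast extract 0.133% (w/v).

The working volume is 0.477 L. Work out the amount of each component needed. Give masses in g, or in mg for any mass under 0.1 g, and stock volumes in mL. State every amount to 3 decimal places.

Working volume: 0.477 L.
pyridoxine hydrochloride: 17.8 mg/L × 0.477 L = 8.491 mg
spectinomycin: C1V1 = C2V2 → 49.2 µg/mL × 477 mL ÷ 80800 µg/mL = 0.290 mL
potassium sulfate: 0.217% w/v = 2.17 g/L → 2.17 × 0.477 L = 1.035 g
yeast extract: 0.133% w/v = 1.33 g/L → 1.33 × 0.477 L = 0.634 g

pyridoxine hydrochloride 8.491 mg; spectinomycin 0.290 mL; potassium sulfate 1.035 g; yeast extract 0.634 g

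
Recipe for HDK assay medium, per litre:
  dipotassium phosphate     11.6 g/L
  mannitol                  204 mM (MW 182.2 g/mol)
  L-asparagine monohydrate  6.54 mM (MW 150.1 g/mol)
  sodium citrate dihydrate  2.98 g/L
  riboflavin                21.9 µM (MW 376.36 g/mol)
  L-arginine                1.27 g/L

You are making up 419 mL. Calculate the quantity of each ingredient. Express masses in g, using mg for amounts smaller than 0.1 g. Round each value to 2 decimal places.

Scale factor relative to 1 L: 0.419.
dipotassium phosphate: 11.6 g/L × 0.419 L = 4.86 g
mannitol: 204 mmol/L × 182.2 g/mol × 0.419 L ÷ 1000 = 15.57 g
L-asparagine monohydrate: 6.54 mmol/L × 150.1 g/mol × 0.419 L ÷ 1000 = 0.41 g
sodium citrate dihydrate: 2.98 g/L × 0.419 L = 1.25 g
riboflavin: 21.9 µmol/L × 376.36 g/mol × 0.419 L ÷ 1000 = 3.45 mg
L-arginine: 1.27 g/L × 0.419 L = 0.53 g

dipotassium phosphate 4.86 g; mannitol 15.57 g; L-asparagine monohydrate 0.41 g; sodium citrate dihydrate 1.25 g; riboflavin 3.45 mg; L-arginine 0.53 g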